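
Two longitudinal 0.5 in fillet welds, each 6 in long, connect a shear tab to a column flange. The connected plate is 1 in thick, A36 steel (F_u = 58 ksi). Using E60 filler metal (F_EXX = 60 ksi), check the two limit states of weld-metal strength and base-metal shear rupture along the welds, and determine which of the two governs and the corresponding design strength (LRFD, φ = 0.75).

φR_n ≈ 115 kip (weld metal governs)

t_e = 0.707 × 0.5 = 0.3535 in; L = 12 in.
Weld metal: φR_n = 0.75 × 0.6 × 60 × 0.3535 × 12 = 114.5 kip.
Base metal (shear rupture): φR_n = 0.75 × 0.6 × 58 × 1 × 12 = 313.2 kip.
Governing: weld metal.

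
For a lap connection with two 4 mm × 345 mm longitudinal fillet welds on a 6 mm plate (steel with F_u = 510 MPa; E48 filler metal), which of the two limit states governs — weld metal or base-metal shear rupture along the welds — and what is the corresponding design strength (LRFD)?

φR_n ≈ 421 kN (weld metal governs)

E48XX → F_EXX = 480 MPa.
t_e = 0.707 × 4 = 2.828 mm; L = 690 mm.
Weld metal: φR_n = 0.75 × 0.6 × 480 × 2.828 × 690 × 10⁻³ = 421.5 kN.
Base metal (shear rupture): φR_n = 0.75 × 0.6 × 510 × 6 × 690 × 10⁻³ = 950.1 kN.
Governing: weld metal.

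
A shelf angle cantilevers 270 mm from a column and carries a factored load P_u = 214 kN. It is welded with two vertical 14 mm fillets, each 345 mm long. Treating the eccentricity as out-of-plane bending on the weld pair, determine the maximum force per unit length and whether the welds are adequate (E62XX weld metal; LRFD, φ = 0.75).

f_max ≈ 1490 N/mm; adequate

E62XX → F_EXX = 620 MPa.
L_w = 2 × 345 = 690 mm; section modulus (unit throat) S = 2 × L²/6 = 39680 mm².
Direct shear f_v = P/L_w = 214×10³/690 = 310.1 N/mm.
Moment M = P × e = 214×10³ × 270 = 57780000 N·mm; bending f_b = M/S = 1456 N/mm.
f_max = √(f_v² + f_b²) = √(310.1² + 1456²) = 1489 N/mm.
φr_n = 0.75 × 0.6 × 620 × (0.707 × 14) = 2762 N/mm → adequate.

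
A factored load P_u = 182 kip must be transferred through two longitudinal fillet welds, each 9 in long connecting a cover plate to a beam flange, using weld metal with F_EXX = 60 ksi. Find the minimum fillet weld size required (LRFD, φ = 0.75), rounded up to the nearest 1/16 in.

Total weld length L = 18 in.
Required throat t_e = P_u / (φ × 0.6 F_EXX × L) = 182 / (0.75 × 0.6 × 60 × 18) = 0.3745 in.
Required leg w = t_e / 0.707 = 0.5297 in → use 9/16 in.

w = 9/16 in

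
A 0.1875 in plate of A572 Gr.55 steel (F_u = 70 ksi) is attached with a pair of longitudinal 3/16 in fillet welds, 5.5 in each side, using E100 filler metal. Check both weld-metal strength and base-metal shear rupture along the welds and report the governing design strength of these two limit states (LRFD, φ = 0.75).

E100XX → F_EXX = 100 ksi.
t_e = 0.707 × 0.1875 = 0.1326 in; L = 11 in.
Weld metal: φR_n = 0.75 × 0.6 × 100 × 0.1326 × 11 = 65.62 kip.
Base metal (shear rupture): φR_n = 0.75 × 0.6 × 70 × 0.1875 × 11 = 64.97 kip.
Governing: base-metal shear rupture.

φR_n ≈ 65 kip (base-metal shear rupture governs)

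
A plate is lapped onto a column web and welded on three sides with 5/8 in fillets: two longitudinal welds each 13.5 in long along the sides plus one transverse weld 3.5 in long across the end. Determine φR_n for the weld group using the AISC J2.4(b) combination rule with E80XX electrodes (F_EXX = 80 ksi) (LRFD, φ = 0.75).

t_e = 0.707 × 0.625 = 0.4419 in.
R_nwl = 0.6 × 80 × 0.4419 × 27 = 572.7 kip (longitudinal, 2 welds).
R_nwt = 0.6 × 80 × 0.4419 × 3.5 = 74.23 kip (transverse, base value).
(i) R_nwl + R_nwt = 646.9 kip; (ii) 0.85 R_nwl + 1.5 R_nwt = 598.1 kip.
R_n = max = 646.9 kip [governs: (i)]; φR_n = 485.2 kip.

φR_n ≈ 485 kip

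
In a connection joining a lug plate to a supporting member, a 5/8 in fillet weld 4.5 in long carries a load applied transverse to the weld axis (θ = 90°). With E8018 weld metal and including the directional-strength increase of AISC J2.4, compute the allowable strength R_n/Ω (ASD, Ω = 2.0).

E80XX → F_EXX = 80 ksi.
t_e = 0.707 × 0.625 = 0.4419 in; A_we = 0.4419 × 4.5 = 1.988 in².
Directional factor: 1.0 + 0.5 sin^1.5(90°) = 1.5.
F_nw = 0.6 × 80 × 1.5 = 72 ksi.
R_n/Ω = (72 × 1.988) / 2.0 = 71.58 kip.

R_n/Ω ≈ 71.6 kip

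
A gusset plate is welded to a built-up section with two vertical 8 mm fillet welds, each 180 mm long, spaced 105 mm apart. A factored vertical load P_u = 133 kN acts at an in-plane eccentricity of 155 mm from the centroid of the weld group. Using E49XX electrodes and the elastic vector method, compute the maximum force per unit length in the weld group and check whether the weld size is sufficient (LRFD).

f_max ≈ 1320 N/mm; NOT adequate

E49XX → F_EXX = 490 MPa.
Total weld length L_w = 360 mm. Treat welds as unit-width lines.
Polar moment about centroid: J = 2[d³/12 + d(b/2)²] = 2[180³/12 + 180×52.5²] = 1964000 mm³.
Direct shear f_v = P/L_w = 133×10³ / 360 = 369.4 N/mm (vertical).
Torsion M = P·e = 133×10³ × 155 = 20615000 N·mm.
Critical point at (x, y) = (52.5, 90) from centroid. f_tx = M·y/J = 944.6 N/mm; f_ty = M·x/J = 551 N/mm.
Resultant f_max = √[f_tx² + (f_v + f_ty)²] = √[944.6² + (369.4 + 551)²] = 1319 N/mm.
Capacity per unit length: φr_n = 0.75 × 0.6 × 490 × (0.707 × 8) = 1247 N/mm.
1319 > 1247 → NOT adequate.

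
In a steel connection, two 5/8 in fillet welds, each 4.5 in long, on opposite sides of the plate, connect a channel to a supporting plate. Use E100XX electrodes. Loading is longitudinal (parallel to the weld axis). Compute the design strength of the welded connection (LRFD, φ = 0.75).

φR_n ≈ 179 kip

E100XX → F_EXX = 100 ksi.
Effective throat t_e = 0.707 × 0.625 = 0.4419 in.
Total length L = 9 in; A_we = 0.4419 × 9 = 3.977 in².
F_nw = 0.6 F_EXX = 0.6 × 100 = 60 ksi.
φR_n = 0.75 × 60 × 3.977 = 179 kip.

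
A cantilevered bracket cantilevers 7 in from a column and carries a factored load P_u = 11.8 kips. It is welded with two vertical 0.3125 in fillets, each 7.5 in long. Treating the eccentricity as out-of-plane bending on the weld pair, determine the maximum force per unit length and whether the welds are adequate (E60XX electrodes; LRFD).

E60XX → F_EXX = 60 ksi.
L_w = 2 × 7.5 = 15 in; section modulus (unit throat) S = 2 × L²/6 = 18.75 in².
Direct shear f_v = P/L_w = 11.8/15 = 0.7867 kip/in.
Moment M = P × e = 11.8 × 7 = 82.6 kip·in; bending f_b = M/S = 4.405 kip/in.
f_max = √(f_v² + f_b²) = √(0.7867² + 4.405²) = 4.475 kip/in.
φr_n = 0.75 × 0.6 × 60 × (0.707 × 0.3125) = 5.965 kip/in → adequate.

f_max ≈ 4.48 kip/in; adequate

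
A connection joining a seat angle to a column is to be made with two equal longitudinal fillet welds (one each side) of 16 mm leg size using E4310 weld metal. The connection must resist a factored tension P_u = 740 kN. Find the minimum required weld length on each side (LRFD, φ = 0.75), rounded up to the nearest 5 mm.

E43XX → F_EXX = 430 MPa.
Throat t_e = 0.707 × 16 = 11.31 mm.
φr_n = 0.75 × 0.6 × 430 × 11.31 × 10⁻³ = 2.189 kN/mm.
L_req = P_u / φr_n = 740 / 2.189 = 338.1 mm total.
Per side: 338.1 / 2 = 169 mm.
Round up → use L = 170 mm on each side.

L = 170 mm on each side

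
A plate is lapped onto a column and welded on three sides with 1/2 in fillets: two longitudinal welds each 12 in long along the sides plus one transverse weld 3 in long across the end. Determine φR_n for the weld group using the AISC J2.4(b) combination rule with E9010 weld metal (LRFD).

φR_n ≈ 387 kip

E90XX → F_EXX = 90 ksi.
t_e = 0.707 × 0.5 = 0.3535 in.
R_nwl = 0.6 × 90 × 0.3535 × 24 = 458.1 kip (longitudinal, 2 welds).
R_nwt = 0.6 × 90 × 0.3535 × 3 = 57.27 kip (transverse, base value).
(i) R_nwl + R_nwt = 515.4 kip; (ii) 0.85 R_nwl + 1.5 R_nwt = 475.3 kip.
R_n = max = 515.4 kip [governs: (i)]; φR_n = 386.6 kip.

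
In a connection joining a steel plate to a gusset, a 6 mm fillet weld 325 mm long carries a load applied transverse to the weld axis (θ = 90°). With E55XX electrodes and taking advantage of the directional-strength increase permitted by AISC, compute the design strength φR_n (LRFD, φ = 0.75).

φR_n ≈ 512 kN

E55XX → F_EXX = 550 MPa.
t_e = 0.707 × 6 = 4.242 mm; A_we = 4.242 × 325 = 1379 mm².
Directional factor: 1.0 + 0.5 sin^1.5(90°) = 1.5.
F_nw = 0.6 × 550 × 1.5 = 495 MPa.
φR_n = 0.75 × 495 × 1379 × 10⁻³ = 511.8 kN.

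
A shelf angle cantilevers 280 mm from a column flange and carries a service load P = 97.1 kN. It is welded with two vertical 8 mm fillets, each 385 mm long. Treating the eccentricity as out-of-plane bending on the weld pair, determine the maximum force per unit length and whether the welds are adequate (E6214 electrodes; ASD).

f_max ≈ 565 N/mm; adequate

E62XX → F_EXX = 620 MPa.
L_w = 2 × 385 = 770 mm; section modulus (unit throat) S = 2 × L²/6 = 49410 mm².
Direct shear f_v = P/L_w = 97.1×10³/770 = 126.1 N/mm.
Moment M = P × e = 97.1×10³ × 280 = 27188000 N·mm; bending f_b = M/S = 550.3 N/mm.
f_max = √(f_v² + f_b²) = √(126.1² + 550.3²) = 564.5 N/mm.
r_n/Ω = (1/2.0) × 0.6 × 620 × (0.707 × 8) = 1052 N/mm → adequate.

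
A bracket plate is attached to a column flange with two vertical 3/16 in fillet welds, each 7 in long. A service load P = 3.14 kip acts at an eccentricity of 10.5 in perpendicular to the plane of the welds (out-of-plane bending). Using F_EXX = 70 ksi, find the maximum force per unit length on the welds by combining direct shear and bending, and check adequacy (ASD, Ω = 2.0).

f_max ≈ 2.03 kip/in; adequate

L_w = 2 × 7 = 14 in; section modulus (unit throat) S = 2 × L²/6 = 16.33 in².
Direct shear f_v = P/L_w = 3.14/14 = 0.2243 kip/in.
Moment M = P × e = 3.14 × 10.5 = 32.97 kip·in; bending f_b = M/S = 2.019 kip/in.
f_max = √(f_v² + f_b²) = √(0.2243² + 2.019²) = 2.031 kip/in.
r_n/Ω = (1/2.0) × 0.6 × 70 × (0.707 × 0.1875) = 2.784 kip/in → adequate.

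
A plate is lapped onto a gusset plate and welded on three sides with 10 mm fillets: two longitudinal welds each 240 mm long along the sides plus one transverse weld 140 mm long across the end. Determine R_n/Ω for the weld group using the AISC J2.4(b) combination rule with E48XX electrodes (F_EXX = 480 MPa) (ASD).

t_e = 0.707 × 10 = 7.07 mm.
R_nwl = 0.6 × 480 × 7.07 × 480 × 10⁻³ = 977.4 kN (longitudinal, 2 welds).
R_nwt = 0.6 × 480 × 7.07 × 140 × 10⁻³ = 285.1 kN (transverse, base value).
(i) R_nwl + R_nwt = 1262 kN; (ii) 0.85 R_nwl + 1.5 R_nwt = 1258 kN.
R_n = max = 1262 kN [governs: (i)]; R_n/Ω = 631.2 kN.

R_n/Ω ≈ 631 kN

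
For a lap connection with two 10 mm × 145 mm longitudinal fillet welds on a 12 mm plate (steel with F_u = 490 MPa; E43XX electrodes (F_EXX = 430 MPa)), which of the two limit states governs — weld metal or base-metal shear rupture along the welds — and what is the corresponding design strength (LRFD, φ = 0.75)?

φR_n ≈ 397 kN (weld metal governs)

t_e = 0.707 × 10 = 7.07 mm; L = 290 mm.
Weld metal: φR_n = 0.75 × 0.6 × 430 × 7.07 × 290 × 10⁻³ = 396.7 kN.
Base metal (shear rupture): φR_n = 0.75 × 0.6 × 490 × 12 × 290 × 10⁻³ = 767.3 kN.
Governing: weld metal.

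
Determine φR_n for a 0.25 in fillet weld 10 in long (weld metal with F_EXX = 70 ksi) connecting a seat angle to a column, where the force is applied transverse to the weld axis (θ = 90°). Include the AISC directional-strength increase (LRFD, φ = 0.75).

φR_n ≈ 83.5 kips

t_e = 0.707 × 0.25 = 0.1767 in; A_we = 0.1767 × 10 = 1.767 in².
Directional factor: 1.0 + 0.5 sin^1.5(90°) = 1.5.
F_nw = 0.6 × 70 × 1.5 = 63 ksi.
φR_n = 0.75 × 63 × 1.767 = 83.51 kips.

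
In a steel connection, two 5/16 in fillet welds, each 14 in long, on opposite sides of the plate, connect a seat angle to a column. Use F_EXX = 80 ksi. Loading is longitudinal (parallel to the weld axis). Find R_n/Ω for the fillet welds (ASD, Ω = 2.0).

R_n/Ω ≈ 148 kip

Effective throat t_e = 0.707 × 0.3125 = 0.2209 in.
Total length L = 28 in; A_we = 0.2209 × 28 = 6.186 in².
F_nw = 0.6 F_EXX = 0.6 × 80 = 48 ksi.
R_n = 48 × 6.186 = 296.9 kip; R_n/Ω = 296.9/2.0 = 148.5 kip.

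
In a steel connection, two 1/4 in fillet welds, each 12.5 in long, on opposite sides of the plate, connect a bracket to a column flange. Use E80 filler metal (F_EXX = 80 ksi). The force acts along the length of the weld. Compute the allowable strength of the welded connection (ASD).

R_n/Ω ≈ 106 kip

Effective throat t_e = 0.707 × 0.25 = 0.1767 in.
Total length L = 25 in; A_we = 0.1767 × 25 = 4.419 in².
F_nw = 0.6 F_EXX = 0.6 × 80 = 48 ksi.
R_n = 48 × 4.419 = 212.1 kip; R_n/Ω = 212.1/2.0 = 106.1 kip.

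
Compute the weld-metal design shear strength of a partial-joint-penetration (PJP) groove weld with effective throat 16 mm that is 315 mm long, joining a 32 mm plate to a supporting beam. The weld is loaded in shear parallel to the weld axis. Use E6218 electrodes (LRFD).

φR_n ≈ 1410 kN

E62XX → F_EXX = 620 MPa.
Effective throat (given) t_e = 16 mm.
A_we = 16 × 315 = 5040 mm².
F_nw = 0.6 F_EXX = 372 MPa.
φR_n = 0.75 × 372 × 5040 × 10⁻³ = 1406 kN.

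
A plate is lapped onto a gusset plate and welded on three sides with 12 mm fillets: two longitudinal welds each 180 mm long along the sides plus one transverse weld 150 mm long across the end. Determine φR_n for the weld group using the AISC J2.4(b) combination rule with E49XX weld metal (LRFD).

φR_n ≈ 993 kN

E49XX → F_EXX = 490 MPa.
t_e = 0.707 × 12 = 8.484 mm.
R_nwl = 0.6 × 490 × 8.484 × 360 × 10⁻³ = 897.9 kN (longitudinal, 2 welds).
R_nwt = 0.6 × 490 × 8.484 × 150 × 10⁻³ = 374.1 kN (transverse, base value).
(i) R_nwl + R_nwt = 1272 kN; (ii) 0.85 R_nwl + 1.5 R_nwt = 1324 kN.
R_n = max = 1324 kN [governs: (ii)]; φR_n = 993.4 kN.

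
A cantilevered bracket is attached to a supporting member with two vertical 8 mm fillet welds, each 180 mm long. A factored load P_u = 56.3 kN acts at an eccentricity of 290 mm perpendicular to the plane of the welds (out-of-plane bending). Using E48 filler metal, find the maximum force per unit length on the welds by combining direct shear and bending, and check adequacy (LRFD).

E48XX → F_EXX = 480 MPa.
L_w = 2 × 180 = 360 mm; section modulus (unit throat) S = 2 × L²/6 = 10800 mm².
Direct shear f_v = P/L_w = 56.3×10³/360 = 156.4 N/mm.
Moment M = P × e = 56.3×10³ × 290 = 16327000 N·mm; bending f_b = M/S = 1512 N/mm.
f_max = √(f_v² + f_b²) = √(156.4² + 1512²) = 1520 N/mm.
φr_n = 0.75 × 0.6 × 480 × (0.707 × 8) = 1222 N/mm → NOT adequate.

f_max ≈ 1520 N/mm; NOT adequate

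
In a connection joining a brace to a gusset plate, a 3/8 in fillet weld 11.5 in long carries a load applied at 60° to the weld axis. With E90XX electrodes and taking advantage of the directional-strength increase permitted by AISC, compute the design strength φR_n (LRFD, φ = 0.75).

E90XX → F_EXX = 90 ksi.
t_e = 0.707 × 0.375 = 0.2651 in; A_we = 0.2651 × 11.5 = 3.049 in².
Directional factor: 1.0 + 0.5 sin^1.5(60°) = 1.403.
F_nw = 0.6 × 90 × 1.403 = 75.76 ksi.
φR_n = 0.75 × 75.76 × 3.049 = 173.2 kips.

φR_n ≈ 173 kips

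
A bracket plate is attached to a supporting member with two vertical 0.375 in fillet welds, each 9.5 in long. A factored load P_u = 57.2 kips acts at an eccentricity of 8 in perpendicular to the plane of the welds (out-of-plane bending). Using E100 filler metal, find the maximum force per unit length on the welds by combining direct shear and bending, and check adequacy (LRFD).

f_max ≈ 15.5 kip/in; NOT adequate

E100XX → F_EXX = 100 ksi.
L_w = 2 × 9.5 = 19 in; section modulus (unit throat) S = 2 × L²/6 = 30.08 in².
Direct shear f_v = P/L_w = 57.2/19 = 3.011 kip/in.
Moment M = P × e = 57.2 × 8 = 457.6 kip·in; bending f_b = M/S = 15.21 kip/in.
f_max = √(f_v² + f_b²) = √(3.011² + 15.21²) = 15.51 kip/in.
φr_n = 0.75 × 0.6 × 100 × (0.707 × 0.375) = 11.93 kip/in → NOT adequate.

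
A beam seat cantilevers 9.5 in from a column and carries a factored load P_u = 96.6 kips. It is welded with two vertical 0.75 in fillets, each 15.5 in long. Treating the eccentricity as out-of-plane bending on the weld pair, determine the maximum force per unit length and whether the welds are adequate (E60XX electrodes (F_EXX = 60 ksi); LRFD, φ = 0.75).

L_w = 2 × 15.5 = 31 in; section modulus (unit throat) S = 2 × L²/6 = 80.08 in².
Direct shear f_v = P/L_w = 96.6/31 = 3.116 kip/in.
Moment M = P × e = 96.6 × 9.5 = 917.7 kip·in; bending f_b = M/S = 11.46 kip/in.
f_max = √(f_v² + f_b²) = √(3.116² + 11.46²) = 11.88 kip/in.
φr_n = 0.75 × 0.6 × 60 × (0.707 × 0.75) = 14.32 kip/in → adequate.

f_max ≈ 11.9 kip/in; adequate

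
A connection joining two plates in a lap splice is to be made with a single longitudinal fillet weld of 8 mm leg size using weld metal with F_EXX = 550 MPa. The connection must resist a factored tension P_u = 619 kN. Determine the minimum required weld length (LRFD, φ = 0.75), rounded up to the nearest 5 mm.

Throat t_e = 0.707 × 8 = 5.656 mm.
φr_n = 0.75 × 0.6 × 550 × 5.656 × 10⁻³ = 1.4 kN/mm.
L_req = P_u / φr_n = 619 / 1.4 = 442.2 mm total.
Round up → use L = 445 mm.

L = 445 mm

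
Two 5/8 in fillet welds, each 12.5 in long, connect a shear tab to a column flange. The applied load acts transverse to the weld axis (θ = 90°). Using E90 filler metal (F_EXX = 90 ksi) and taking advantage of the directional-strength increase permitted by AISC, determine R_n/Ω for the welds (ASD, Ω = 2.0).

t_e = 0.707 × 0.625 = 0.4419 in; A_we = 0.4419 × 25 = 11.05 in².
Directional factor: 1.0 + 0.5 sin^1.5(90°) = 1.5.
F_nw = 0.6 × 90 × 1.5 = 81 ksi.
R_n/Ω = (81 × 11.05) / 2.0 = 447.4 kip.

R_n/Ω ≈ 447 kip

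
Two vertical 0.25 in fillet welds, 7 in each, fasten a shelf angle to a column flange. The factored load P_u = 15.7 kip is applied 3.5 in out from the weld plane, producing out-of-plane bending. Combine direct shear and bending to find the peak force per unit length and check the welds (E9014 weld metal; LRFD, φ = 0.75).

E90XX → F_EXX = 90 ksi.
L_w = 2 × 7 = 14 in; section modulus (unit throat) S = 2 × L²/6 = 16.33 in².
Direct shear f_v = P/L_w = 15.7/14 = 1.121 kip/in.
Moment M = P × e = 15.7 × 3.5 = 54.95 kip·in; bending f_b = M/S = 3.364 kip/in.
f_max = √(f_v² + f_b²) = √(1.121² + 3.364²) = 3.546 kip/in.
φr_n = 0.75 × 0.6 × 90 × (0.707 × 0.25) = 7.158 kip/in → adequate.

f_max ≈ 3.55 kip/in; adequate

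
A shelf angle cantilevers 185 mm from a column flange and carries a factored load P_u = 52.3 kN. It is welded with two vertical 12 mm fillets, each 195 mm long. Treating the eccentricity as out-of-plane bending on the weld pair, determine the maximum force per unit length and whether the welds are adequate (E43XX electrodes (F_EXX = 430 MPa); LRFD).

L_w = 2 × 195 = 390 mm; section modulus (unit throat) S = 2 × L²/6 = 12680 mm².
Direct shear f_v = P/L_w = 52.3×10³/390 = 134.1 N/mm.
Moment M = P × e = 52.3×10³ × 185 = 9675500 N·mm; bending f_b = M/S = 763.4 N/mm.
f_max = √(f_v² + f_b²) = √(134.1² + 763.4²) = 775 N/mm.
φr_n = 0.75 × 0.6 × 430 × (0.707 × 12) = 1642 N/mm → adequate.

f_max ≈ 775 N/mm; adequate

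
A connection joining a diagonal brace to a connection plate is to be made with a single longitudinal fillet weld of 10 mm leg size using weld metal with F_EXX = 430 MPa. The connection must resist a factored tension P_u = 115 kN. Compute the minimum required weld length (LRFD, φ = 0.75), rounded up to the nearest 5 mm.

Throat t_e = 0.707 × 10 = 7.07 mm.
φr_n = 0.75 × 0.6 × 430 × 7.07 × 10⁻³ = 1.368 kN/mm.
L_req = P_u / φr_n = 115 / 1.368 = 84.06 mm total.
Round up → use L = 85 mm.

L = 85 mm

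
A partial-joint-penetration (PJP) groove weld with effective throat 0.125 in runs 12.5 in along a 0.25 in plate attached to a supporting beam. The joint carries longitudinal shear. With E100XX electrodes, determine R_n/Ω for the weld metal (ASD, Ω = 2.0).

R_n/Ω ≈ 46.9 kips

E100XX → F_EXX = 100 ksi.
Effective throat (given) t_e = 0.125 in.
A_we = 0.125 × 12.5 = 1.562 in².
F_nw = 0.6 F_EXX = 60 ksi.
R_n/Ω = (60 × 1.562) / 2.0 = 46.88 kips.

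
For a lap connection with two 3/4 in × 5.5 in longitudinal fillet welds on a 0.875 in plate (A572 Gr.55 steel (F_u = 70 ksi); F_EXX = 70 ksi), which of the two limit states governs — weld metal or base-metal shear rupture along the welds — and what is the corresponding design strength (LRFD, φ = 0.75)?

t_e = 0.707 × 0.75 = 0.5302 in; L = 11 in.
Weld metal: φR_n = 0.75 × 0.6 × 70 × 0.5302 × 11 = 183.7 kips.
Base metal (shear rupture): φR_n = 0.75 × 0.6 × 70 × 0.875 × 11 = 303.2 kips.
Governing: weld metal.

φR_n ≈ 184 kips (weld metal governs)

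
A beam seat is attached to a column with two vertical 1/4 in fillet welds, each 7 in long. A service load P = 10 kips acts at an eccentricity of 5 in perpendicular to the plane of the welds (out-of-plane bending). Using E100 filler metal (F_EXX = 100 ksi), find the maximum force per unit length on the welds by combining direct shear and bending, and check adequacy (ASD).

L_w = 2 × 7 = 14 in; section modulus (unit throat) S = 2 × L²/6 = 16.33 in².
Direct shear f_v = P/L_w = 10/14 = 0.7143 kip/in.
Moment M = P × e = 10 × 5 = 50 kip·in; bending f_b = M/S = 3.061 kip/in.
f_max = √(f_v² + f_b²) = √(0.7143² + 3.061²) = 3.143 kip/in.
r_n/Ω = (1/2.0) × 0.6 × 100 × (0.707 × 0.25) = 5.302 kip/in → adequate.

f_max ≈ 3.14 kip/in; adequate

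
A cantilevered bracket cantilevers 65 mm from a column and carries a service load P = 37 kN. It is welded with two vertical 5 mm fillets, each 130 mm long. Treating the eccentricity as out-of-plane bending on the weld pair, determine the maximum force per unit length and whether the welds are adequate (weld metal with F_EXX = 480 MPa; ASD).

L_w = 2 × 130 = 260 mm; section modulus (unit throat) S = 2 × L²/6 = 5633 mm².
Direct shear f_v = P/L_w = 37×10³/260 = 142.3 N/mm.
Moment M = P × e = 37×10³ × 65 = 2405000 N·mm; bending f_b = M/S = 426.9 N/mm.
f_max = √(f_v² + f_b²) = √(142.3² + 426.9²) = 450 N/mm.
r_n/Ω = (1/2.0) × 0.6 × 480 × (0.707 × 5) = 509 N/mm → adequate.

f_max ≈ 450 N/mm; adequate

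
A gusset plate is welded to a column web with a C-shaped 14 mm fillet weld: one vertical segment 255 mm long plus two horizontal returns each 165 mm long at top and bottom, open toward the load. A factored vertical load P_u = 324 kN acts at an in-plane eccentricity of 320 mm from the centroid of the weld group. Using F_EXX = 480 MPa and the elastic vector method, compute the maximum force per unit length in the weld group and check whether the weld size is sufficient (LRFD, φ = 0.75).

Total weld length L_w = 585 mm. Treat welds as unit-width lines.
Centroid: x̄ = 2×165×82.5 / 585 = 46.54 mm from the vertical weld.
Polar moment about centroid: J = I_x + I_y = [255³/12 + 2×165×127.5²] + [255×46.54² + 2(165³/12 + 165×35.96²)] = 8474000 mm³.
Direct shear f_v = P/L_w = 324×10³ / 585 = 553.8 N/mm (vertical).
Torsion M = P·e = 324×10³ × 320 = 103680000 N·mm.
Critical point at (x, y) = (118.5, 127.5) from centroid. f_tx = M·y/J = 1560 N/mm; f_ty = M·x/J = 1449 N/mm.
Resultant f_max = √[f_tx² + (f_v + f_ty)²] = √[1560² + (553.8 + 1449)²] = 2539 N/mm.
Capacity per unit length: φr_n = 0.75 × 0.6 × 480 × (0.707 × 14) = 2138 N/mm.
2539 > 2138 → NOT adequate.

f_max ≈ 2540 N/mm; NOT adequate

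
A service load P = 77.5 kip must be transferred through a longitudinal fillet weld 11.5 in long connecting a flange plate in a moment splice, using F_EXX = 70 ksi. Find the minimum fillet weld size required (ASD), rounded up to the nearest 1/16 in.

Total weld length L = 11.5 in.
Required throat t_e = P × Ω / (0.6 F_EXX × L) = 77.5 × 2.0 / (0.6 × 70 × 11.5) = 0.3209 in.
Required leg w = t_e / 0.707 = 0.4539 in → use 1/2 in.

w = 1/2 in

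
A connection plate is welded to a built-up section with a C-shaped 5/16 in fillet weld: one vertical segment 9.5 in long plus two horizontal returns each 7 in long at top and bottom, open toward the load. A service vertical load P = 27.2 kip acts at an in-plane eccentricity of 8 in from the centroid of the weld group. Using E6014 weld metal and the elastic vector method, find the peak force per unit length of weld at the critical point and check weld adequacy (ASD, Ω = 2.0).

f_max ≈ 3.81 kip/in; adequate

E60XX → F_EXX = 60 ksi.
Total weld length L_w = 23.5 in. Treat welds as unit-width lines.
Centroid: x̄ = 2×7×3.5 / 23.5 = 2.085 in from the vertical weld.
Polar moment about centroid: J = I_x + I_y = [9.5³/12 + 2×7×4.75²] + [9.5×2.085² + 2(7³/12 + 7×1.415²)] = 513.8 in³.
Direct shear f_v = P/L_w = 27.2 / 23.5 = 1.157 kip/in (vertical).
Torsion M = P·e = 27.2 × 8 = 217.6 kip·in.
Critical point at (x, y) = (4.915, 4.75) from centroid. f_tx = M·y/J = 2.012 kip/in; f_ty = M·x/J = 2.081 kip/in.
Resultant f_max = √[f_tx² + (f_v + f_ty)²] = √[2.012² + (1.157 + 2.081)²] = 3.813 kip/in.
Capacity per unit length: r_n/Ω = (1/2.0) × 0.6 × 60 × (0.707 × 0.3125) = 3.977 kip/in.
3.813 ≤ 3.977 → adequate.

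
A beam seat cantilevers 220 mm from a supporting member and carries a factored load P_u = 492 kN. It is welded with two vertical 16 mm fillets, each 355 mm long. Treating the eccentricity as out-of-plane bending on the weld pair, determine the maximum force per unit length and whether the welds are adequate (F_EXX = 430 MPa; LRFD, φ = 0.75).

f_max ≈ 2670 N/mm; NOT adequate

L_w = 2 × 355 = 710 mm; section modulus (unit throat) S = 2 × L²/6 = 42010 mm².
Direct shear f_v = P/L_w = 492×10³/710 = 693 N/mm.
Moment M = P × e = 492×10³ × 220 = 108240000 N·mm; bending f_b = M/S = 2577 N/mm.
f_max = √(f_v² + f_b²) = √(693² + 2577²) = 2668 N/mm.
φr_n = 0.75 × 0.6 × 430 × (0.707 × 16) = 2189 N/mm → NOT adequate.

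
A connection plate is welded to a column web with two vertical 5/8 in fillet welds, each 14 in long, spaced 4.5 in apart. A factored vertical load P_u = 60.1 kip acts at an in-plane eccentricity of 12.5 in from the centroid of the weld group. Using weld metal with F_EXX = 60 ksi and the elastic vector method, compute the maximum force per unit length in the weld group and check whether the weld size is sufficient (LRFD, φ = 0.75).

Total weld length L_w = 28 in. Treat welds as unit-width lines.
Polar moment about centroid: J = 2[d³/12 + d(b/2)²] = 2[14³/12 + 14×2.25²] = 599.1 in³.
Direct shear f_v = P/L_w = 60.1 / 28 = 2.146 kip/in (vertical).
Torsion M = P·e = 60.1 × 12.5 = 751.25 kip·in.
Critical point at (x, y) = (2.25, 7) from centroid. f_tx = M·y/J = 8.778 kip/in; f_ty = M·x/J = 2.821 kip/in.
Resultant f_max = √[f_tx² + (f_v + f_ty)²] = √[8.778² + (2.146 + 2.821)²] = 10.09 kip/in.
Capacity per unit length: φr_n = 0.75 × 0.6 × 60 × (0.707 × 0.625) = 11.93 kip/in.
10.09 ≤ 11.93 → adequate.

f_max ≈ 10.1 kip/in; adequate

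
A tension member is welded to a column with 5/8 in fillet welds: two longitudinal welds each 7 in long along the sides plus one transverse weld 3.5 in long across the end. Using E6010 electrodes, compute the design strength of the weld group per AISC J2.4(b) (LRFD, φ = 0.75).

φR_n ≈ 209 kip

E60XX → F_EXX = 60 ksi.
t_e = 0.707 × 0.625 = 0.4419 in.
R_nwl = 0.6 × 60 × 0.4419 × 14 = 222.7 kip (longitudinal, 2 welds).
R_nwt = 0.6 × 60 × 0.4419 × 3.5 = 55.68 kip (transverse, base value).
(i) R_nwl + R_nwt = 278.4 kip; (ii) 0.85 R_nwl + 1.5 R_nwt = 272.8 kip.
R_n = max = 278.4 kip [governs: (i)]; φR_n = 208.8 kip.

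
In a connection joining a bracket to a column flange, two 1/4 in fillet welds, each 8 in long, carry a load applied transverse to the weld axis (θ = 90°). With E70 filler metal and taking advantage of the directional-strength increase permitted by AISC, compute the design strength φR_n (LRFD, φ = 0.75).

E70XX → F_EXX = 70 ksi.
t_e = 0.707 × 0.25 = 0.1767 in; A_we = 0.1767 × 16 = 2.828 in².
Directional factor: 1.0 + 0.5 sin^1.5(90°) = 1.5.
F_nw = 0.6 × 70 × 1.5 = 63 ksi.
φR_n = 0.75 × 63 × 2.828 = 133.6 kips.

φR_n ≈ 134 kips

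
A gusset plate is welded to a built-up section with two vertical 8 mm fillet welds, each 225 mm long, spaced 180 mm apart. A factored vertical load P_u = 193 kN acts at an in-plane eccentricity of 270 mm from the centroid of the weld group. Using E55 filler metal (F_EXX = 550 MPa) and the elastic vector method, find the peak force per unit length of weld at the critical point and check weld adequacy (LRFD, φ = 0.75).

f_max ≈ 1660 N/mm; NOT adequate

Total weld length L_w = 450 mm. Treat welds as unit-width lines.
Polar moment about centroid: J = 2[d³/12 + d(b/2)²] = 2[225³/12 + 225×90²] = 5543000 mm³.
Direct shear f_v = P/L_w = 193×10³ / 450 = 428.9 N/mm (vertical).
Torsion M = P·e = 193×10³ × 270 = 52110000 N·mm.
Critical point at (x, y) = (90, 112.5) from centroid. f_tx = M·y/J = 1058 N/mm; f_ty = M·x/J = 846 N/mm.
Resultant f_max = √[f_tx² + (f_v + f_ty)²] = √[1058² + (428.9 + 846)²] = 1656 N/mm.
Capacity per unit length: φr_n = 0.75 × 0.6 × 550 × (0.707 × 8) = 1400 N/mm.
1656 > 1400 → NOT adequate.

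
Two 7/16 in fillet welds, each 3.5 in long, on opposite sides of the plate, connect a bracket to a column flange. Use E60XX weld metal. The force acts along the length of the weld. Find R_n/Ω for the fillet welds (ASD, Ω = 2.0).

R_n/Ω ≈ 39 kips

E60XX → F_EXX = 60 ksi.
Effective throat t_e = 0.707 × 0.4375 = 0.3093 in.
Total length L = 7 in; A_we = 0.3093 × 7 = 2.165 in².
F_nw = 0.6 F_EXX = 0.6 × 60 = 36 ksi.
R_n = 36 × 2.165 = 77.95 kips; R_n/Ω = 77.95/2.0 = 38.97 kips.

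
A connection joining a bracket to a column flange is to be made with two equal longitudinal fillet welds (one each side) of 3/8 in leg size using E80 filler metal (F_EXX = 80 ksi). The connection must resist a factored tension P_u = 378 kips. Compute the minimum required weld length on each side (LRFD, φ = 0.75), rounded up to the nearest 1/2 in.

Throat t_e = 0.707 × 0.375 = 0.2651 in.
φr_n = 0.75 × 0.6 × 80 × 0.2651 = 9.544 kips/in.
L_req = P_u / φr_n = 378 / 9.544 = 39.6 in total.
Per side: 39.6 / 2 = 19.8 in.
Round up → use L = 20 in on each side.

L = 20 in on each side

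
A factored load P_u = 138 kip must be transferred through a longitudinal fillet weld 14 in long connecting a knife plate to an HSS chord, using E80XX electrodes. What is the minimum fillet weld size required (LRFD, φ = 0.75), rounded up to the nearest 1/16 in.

w = 7/16 in

E80XX → F_EXX = 80 ksi.
Total weld length L = 14 in.
Required throat t_e = P_u / (φ × 0.6 F_EXX × L) = 138 / (0.75 × 0.6 × 80 × 14) = 0.2738 in.
Required leg w = t_e / 0.707 = 0.3873 in → use 7/16 in.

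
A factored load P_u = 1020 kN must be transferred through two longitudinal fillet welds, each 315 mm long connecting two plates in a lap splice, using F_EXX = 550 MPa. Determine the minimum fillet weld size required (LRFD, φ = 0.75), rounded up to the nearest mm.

Total weld length L = 630 mm.
Required throat t_e = P_u / (φ × 0.6 F_EXX × L) = 1020 / (0.75 × 0.6 × 550 × 630 × 10⁻³) = 6.542 mm.
Required leg w = t_e / 0.707 = 9.253 mm → use 10 mm.

w = 10 mm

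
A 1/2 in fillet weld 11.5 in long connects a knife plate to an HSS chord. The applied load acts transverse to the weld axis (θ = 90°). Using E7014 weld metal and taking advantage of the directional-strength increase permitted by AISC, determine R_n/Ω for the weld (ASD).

E70XX → F_EXX = 70 ksi.
t_e = 0.707 × 0.5 = 0.3535 in; A_we = 0.3535 × 11.5 = 4.065 in².
Directional factor: 1.0 + 0.5 sin^1.5(90°) = 1.5.
F_nw = 0.6 × 70 × 1.5 = 63 ksi.
R_n/Ω = (63 × 4.065) / 2.0 = 128.1 kips.

R_n/Ω ≈ 128 kips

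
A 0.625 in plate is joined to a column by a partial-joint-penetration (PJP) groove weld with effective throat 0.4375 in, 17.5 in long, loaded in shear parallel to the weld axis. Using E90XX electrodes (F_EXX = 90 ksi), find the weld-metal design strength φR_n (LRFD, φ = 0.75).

φR_n ≈ 310 kips

Effective throat (given) t_e = 0.4375 in.
A_we = 0.4375 × 17.5 = 7.656 in².
F_nw = 0.6 F_EXX = 54 ksi.
φR_n = 0.75 × 54 × 7.656 = 310.1 kips.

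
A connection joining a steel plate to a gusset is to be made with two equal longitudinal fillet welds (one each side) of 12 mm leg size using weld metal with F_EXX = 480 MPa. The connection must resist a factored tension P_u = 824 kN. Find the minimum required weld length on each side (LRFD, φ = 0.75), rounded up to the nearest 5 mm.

L = 225 mm on each side

Throat t_e = 0.707 × 12 = 8.484 mm.
φr_n = 0.75 × 0.6 × 480 × 8.484 × 10⁻³ = 1.833 kN/mm.
L_req = P_u / φr_n = 824 / 1.833 = 449.6 mm total.
Per side: 449.6 / 2 = 224.8 mm.
Round up → use L = 225 mm on each side.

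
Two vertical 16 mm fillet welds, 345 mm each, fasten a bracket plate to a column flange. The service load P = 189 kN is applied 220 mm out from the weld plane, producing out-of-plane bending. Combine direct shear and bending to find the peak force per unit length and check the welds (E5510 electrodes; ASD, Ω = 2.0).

E55XX → F_EXX = 550 MPa.
L_w = 2 × 345 = 690 mm; section modulus (unit throat) S = 2 × L²/6 = 39680 mm².
Direct shear f_v = P/L_w = 189×10³/690 = 273.9 N/mm.
Moment M = P × e = 189×10³ × 220 = 41580000 N·mm; bending f_b = M/S = 1048 N/mm.
f_max = √(f_v² + f_b²) = √(273.9² + 1048²) = 1083 N/mm.
r_n/Ω = (1/2.0) × 0.6 × 550 × (0.707 × 16) = 1866 N/mm → adequate.

f_max ≈ 1080 N/mm; adequate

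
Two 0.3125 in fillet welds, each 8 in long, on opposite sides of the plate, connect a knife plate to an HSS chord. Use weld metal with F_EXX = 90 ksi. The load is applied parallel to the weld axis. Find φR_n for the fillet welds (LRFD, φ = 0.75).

Effective throat t_e = 0.707 × 0.3125 = 0.2209 in.
Total length L = 16 in; A_we = 0.2209 × 16 = 3.535 in².
F_nw = 0.6 F_EXX = 0.6 × 90 = 54 ksi.
φR_n = 0.75 × 54 × 3.535 = 143.2 kip.

φR_n ≈ 143 kip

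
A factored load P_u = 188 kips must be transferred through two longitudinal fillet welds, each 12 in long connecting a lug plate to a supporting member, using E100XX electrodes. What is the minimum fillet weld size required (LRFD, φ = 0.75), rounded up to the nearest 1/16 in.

w = 1/4 in

E100XX → F_EXX = 100 ksi.
Total weld length L = 24 in.
Required throat t_e = P_u / (φ × 0.6 F_EXX × L) = 188 / (0.75 × 0.6 × 100 × 24) = 0.1741 in.
Required leg w = t_e / 0.707 = 0.2462 in → use 1/4 in.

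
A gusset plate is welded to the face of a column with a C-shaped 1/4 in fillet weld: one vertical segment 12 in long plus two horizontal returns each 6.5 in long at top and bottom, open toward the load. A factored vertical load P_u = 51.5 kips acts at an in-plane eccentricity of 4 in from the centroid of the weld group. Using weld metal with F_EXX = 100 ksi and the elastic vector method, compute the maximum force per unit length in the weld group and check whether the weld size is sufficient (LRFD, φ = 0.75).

Total weld length L_w = 25 in. Treat welds as unit-width lines.
Centroid: x̄ = 2×6.5×3.25 / 25 = 1.69 in from the vertical weld.
Polar moment about centroid: J = I_x + I_y = [12³/12 + 2×6.5×6²] + [12×1.69² + 2(6.5³/12 + 6.5×1.56²)] = 723.7 in³.
Direct shear f_v = P/L_w = 51.5 / 25 = 2.06 kip/in (vertical).
Torsion M = P·e = 51.5 × 4 = 206 kip·in.
Critical point at (x, y) = (4.81, 6) from centroid. f_tx = M·y/J = 1.708 kip/in; f_ty = M·x/J = 1.369 kip/in.
Resultant f_max = √[f_tx² + (f_v + f_ty)²] = √[1.708² + (2.06 + 1.369)²] = 3.831 kip/in.
Capacity per unit length: φr_n = 0.75 × 0.6 × 100 × (0.707 × 0.25) = 7.954 kip/in.
3.831 ≤ 7.954 → adequate.

f_max ≈ 3.83 kip/in; adequate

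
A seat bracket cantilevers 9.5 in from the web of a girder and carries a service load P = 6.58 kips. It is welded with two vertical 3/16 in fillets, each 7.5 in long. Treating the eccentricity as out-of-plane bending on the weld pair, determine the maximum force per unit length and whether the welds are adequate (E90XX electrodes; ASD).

E90XX → F_EXX = 90 ksi.
L_w = 2 × 7.5 = 15 in; section modulus (unit throat) S = 2 × L²/6 = 18.75 in².
Direct shear f_v = P/L_w = 6.58/15 = 0.4387 kip/in.
Moment M = P × e = 6.58 × 9.5 = 62.51 kip·in; bending f_b = M/S = 3.334 kip/in.
f_max = √(f_v² + f_b²) = √(0.4387² + 3.334²) = 3.363 kip/in.
r_n/Ω = (1/2.0) × 0.6 × 90 × (0.707 × 0.1875) = 3.579 kip/in → adequate.

f_max ≈ 3.36 kip/in; adequate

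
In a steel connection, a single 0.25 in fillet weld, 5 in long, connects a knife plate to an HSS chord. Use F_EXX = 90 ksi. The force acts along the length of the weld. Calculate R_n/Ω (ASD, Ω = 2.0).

R_n/Ω ≈ 23.9 kip

Effective throat t_e = 0.707 × 0.25 = 0.1767 in.
Total length L = 5 in; A_we = 0.1767 × 5 = 0.8837 in².
F_nw = 0.6 F_EXX = 0.6 × 90 = 54 ksi.
R_n = 54 × 0.8837 = 47.72 kip; R_n/Ω = 47.72/2.0 = 23.86 kip.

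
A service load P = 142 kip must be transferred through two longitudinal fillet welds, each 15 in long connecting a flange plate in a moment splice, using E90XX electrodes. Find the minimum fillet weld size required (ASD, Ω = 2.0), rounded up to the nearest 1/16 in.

w = 1/4 in

E90XX → F_EXX = 90 ksi.
Total weld length L = 30 in.
Required throat t_e = P × Ω / (0.6 F_EXX × L) = 142 × 2.0 / (0.6 × 90 × 30) = 0.1753 in.
Required leg w = t_e / 0.707 = 0.248 in → use 1/4 in.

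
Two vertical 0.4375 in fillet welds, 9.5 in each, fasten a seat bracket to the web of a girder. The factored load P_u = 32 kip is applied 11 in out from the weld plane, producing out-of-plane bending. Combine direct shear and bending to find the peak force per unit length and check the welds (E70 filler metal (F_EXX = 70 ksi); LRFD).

f_max ≈ 11.8 kip/in; NOT adequate

L_w = 2 × 9.5 = 19 in; section modulus (unit throat) S = 2 × L²/6 = 30.08 in².
Direct shear f_v = P/L_w = 32/19 = 1.684 kip/in.
Moment M = P × e = 32 × 11 = 352 kip·in; bending f_b = M/S = 11.7 kip/in.
f_max = √(f_v² + f_b²) = √(1.684² + 11.7²) = 11.82 kip/in.
φr_n = 0.75 × 0.6 × 70 × (0.707 × 0.4375) = 9.743 kip/in → NOT adequate.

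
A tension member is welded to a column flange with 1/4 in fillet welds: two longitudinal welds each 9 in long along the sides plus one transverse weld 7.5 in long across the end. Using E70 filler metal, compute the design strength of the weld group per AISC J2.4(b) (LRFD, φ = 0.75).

φR_n ≈ 148 kip

E70XX → F_EXX = 70 ksi.
t_e = 0.707 × 0.25 = 0.1767 in.
R_nwl = 0.6 × 70 × 0.1767 × 18 = 133.6 kip (longitudinal, 2 welds).
R_nwt = 0.6 × 70 × 0.1767 × 7.5 = 55.68 kip (transverse, base value).
(i) R_nwl + R_nwt = 189.3 kip; (ii) 0.85 R_nwl + 1.5 R_nwt = 197.1 kip.
R_n = max = 197.1 kip [governs: (ii)]; φR_n = 147.8 kip.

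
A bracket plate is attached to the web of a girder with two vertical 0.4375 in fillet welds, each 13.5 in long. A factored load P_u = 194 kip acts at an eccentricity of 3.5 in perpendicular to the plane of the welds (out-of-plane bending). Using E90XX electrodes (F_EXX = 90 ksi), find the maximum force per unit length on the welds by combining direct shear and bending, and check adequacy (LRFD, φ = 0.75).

L_w = 2 × 13.5 = 27 in; section modulus (unit throat) S = 2 × L²/6 = 60.75 in².
Direct shear f_v = P/L_w = 194/27 = 7.185 kip/in.
Moment M = P × e = 194 × 3.5 = 679 kip·in; bending f_b = M/S = 11.18 kip/in.
f_max = √(f_v² + f_b²) = √(7.185² + 11.18²) = 13.29 kip/in.
φr_n = 0.75 × 0.6 × 90 × (0.707 × 0.4375) = 12.53 kip/in → NOT adequate.

f_max ≈ 13.3 kip/in; NOT adequate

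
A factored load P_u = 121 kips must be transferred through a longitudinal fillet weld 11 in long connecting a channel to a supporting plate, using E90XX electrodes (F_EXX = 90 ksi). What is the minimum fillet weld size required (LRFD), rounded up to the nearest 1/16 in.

Total weld length L = 11 in.
Required throat t_e = P_u / (φ × 0.6 F_EXX × L) = 121 / (0.75 × 0.6 × 90 × 11) = 0.2716 in.
Required leg w = t_e / 0.707 = 0.3842 in → use 7/16 in.

w = 7/16 in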